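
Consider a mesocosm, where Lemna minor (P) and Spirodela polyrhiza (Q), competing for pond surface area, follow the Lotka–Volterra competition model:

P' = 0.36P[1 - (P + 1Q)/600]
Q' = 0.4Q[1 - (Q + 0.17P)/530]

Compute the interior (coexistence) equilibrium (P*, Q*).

P* ≈ 84.3, Q* ≈ 516

Setting both brackets to zero gives the nullclines P + 1Q = 600 and 0.17P + Q = 530.
Substituting Q = 530 - 0.17P into the first: P(1 - 1·0.17) = 600 - 1·530.
So P* = 70/0.83 = 84.3, and then Q* = 530 - 0.17·84.3 = 516.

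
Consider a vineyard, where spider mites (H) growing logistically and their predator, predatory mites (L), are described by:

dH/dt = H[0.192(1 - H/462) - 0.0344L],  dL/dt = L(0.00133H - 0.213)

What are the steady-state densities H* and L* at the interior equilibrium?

From dL/dt = 0 with L > 0: 0.00133H* = 0.213, so H* = 160.
Substitute into dH/dt = 0: 0.192(1 - 160/462) = 0.0344L*.
The bracket is 0.653, giving L* = 0.125/0.0344 = 3.65.

H* ≈ 160, L* ≈ 3.65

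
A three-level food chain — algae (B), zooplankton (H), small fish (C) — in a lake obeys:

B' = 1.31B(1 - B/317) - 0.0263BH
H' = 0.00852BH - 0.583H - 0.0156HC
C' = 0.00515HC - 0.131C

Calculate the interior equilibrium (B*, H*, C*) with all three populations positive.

From dC/dt = 0: 0.00515H* = 0.131, so H* = 25.4.
From dB/dt = 0: 1.31(1 - B*/317) = 0.0263·25.4, giving B* = 317·(1 - 0.511) = 155.
From dH/dt = 0: 0.00852·155 - 0.583 = 0.0156C*, so C* = 0.739/0.0156 = 47.3.

B* ≈ 155, H* ≈ 25.4, C* ≈ 47.3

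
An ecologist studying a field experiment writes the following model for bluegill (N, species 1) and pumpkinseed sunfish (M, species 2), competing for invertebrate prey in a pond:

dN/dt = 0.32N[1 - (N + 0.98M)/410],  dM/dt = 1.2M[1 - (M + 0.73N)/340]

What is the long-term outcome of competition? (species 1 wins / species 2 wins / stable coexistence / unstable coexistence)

Compare the nullcline intercepts: K1/α12 = 410/0.98 = 418 > K2 = 340; K2/α21 = 340/0.73 = 466 > K1 = 410.
Since both inequalities hold, each species can invade when rare, so the interior equilibrium is stable.

stable coexistence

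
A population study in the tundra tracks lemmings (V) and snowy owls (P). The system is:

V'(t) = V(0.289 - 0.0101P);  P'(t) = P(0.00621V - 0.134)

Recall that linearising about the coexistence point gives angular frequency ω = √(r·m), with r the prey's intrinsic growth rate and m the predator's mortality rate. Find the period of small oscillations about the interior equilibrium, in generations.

T ≈ 31.9 generations

Here r = 0.289 and m = 0.134, so r·m = 0.0387.
ω = √0.0387 = 0.197 per generation, hence T = 2π/ω ≈ 31.9 generations.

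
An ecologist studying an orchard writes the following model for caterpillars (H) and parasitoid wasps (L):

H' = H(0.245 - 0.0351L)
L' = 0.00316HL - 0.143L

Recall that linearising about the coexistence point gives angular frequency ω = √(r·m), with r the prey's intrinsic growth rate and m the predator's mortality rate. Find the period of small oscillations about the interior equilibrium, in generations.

Here r = 0.245 and m = 0.143, so r·m = 0.035.
ω = √0.035 = 0.187 per generation, hence T = 2π/ω ≈ 33.6 generations.

T ≈ 33.6 generations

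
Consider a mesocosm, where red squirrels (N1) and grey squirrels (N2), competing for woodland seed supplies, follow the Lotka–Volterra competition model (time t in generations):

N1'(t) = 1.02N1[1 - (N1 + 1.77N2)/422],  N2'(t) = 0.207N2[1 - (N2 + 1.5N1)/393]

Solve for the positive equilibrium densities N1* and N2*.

N1* ≈ 165, N2* ≈ 145

Setting both brackets to zero gives the nullclines N1 + 1.77N2 = 422 and 1.5N1 + N2 = 393.
Substituting N2 = 393 - 1.5N1 into the first: N1(1 - 1.77·1.5) = 422 - 1.77·393.
So N1* = -274/-1.66 = 165, and then N2* = 393 - 1.5·165 = 145.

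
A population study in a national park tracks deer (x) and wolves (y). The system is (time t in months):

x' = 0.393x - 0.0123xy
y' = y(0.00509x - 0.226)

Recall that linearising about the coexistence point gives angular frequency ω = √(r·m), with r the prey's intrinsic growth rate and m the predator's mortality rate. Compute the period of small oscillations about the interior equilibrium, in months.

Here r = 0.393 and m = 0.226, so r·m = 0.0888.
ω = √0.0888 = 0.298 per month, hence T = 2π/ω ≈ 21.1 months.

T ≈ 21.1 months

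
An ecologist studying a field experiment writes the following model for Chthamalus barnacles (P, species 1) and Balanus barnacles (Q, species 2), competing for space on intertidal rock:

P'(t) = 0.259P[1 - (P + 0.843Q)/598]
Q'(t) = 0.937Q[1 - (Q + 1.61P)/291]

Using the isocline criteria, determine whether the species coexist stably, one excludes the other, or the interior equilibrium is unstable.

Compare the nullcline intercepts: K1/α12 = 598/0.843 = 709 > K2 = 291; K2/α21 = 291/1.61 = 181 < K1 = 598.
Since the inequalities point opposite ways, species 1 can invade but species 2 cannot.

species 1 excludes species 2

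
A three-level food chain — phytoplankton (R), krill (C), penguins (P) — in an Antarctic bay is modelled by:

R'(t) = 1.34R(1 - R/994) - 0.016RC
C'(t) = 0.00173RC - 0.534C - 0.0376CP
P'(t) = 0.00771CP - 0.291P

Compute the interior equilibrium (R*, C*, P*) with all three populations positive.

R* ≈ 546, C* ≈ 37.7, P* ≈ 10.9

From dP/dt = 0: 0.00771C* = 0.291, so C* = 37.7.
From dR/dt = 0: 1.34(1 - R*/994) = 0.016·37.7, giving R* = 994·(1 - 0.451) = 546.
From dC/dt = 0: 0.00173·546 - 0.534 = 0.0376P*, so P* = 0.411/0.0376 = 10.9.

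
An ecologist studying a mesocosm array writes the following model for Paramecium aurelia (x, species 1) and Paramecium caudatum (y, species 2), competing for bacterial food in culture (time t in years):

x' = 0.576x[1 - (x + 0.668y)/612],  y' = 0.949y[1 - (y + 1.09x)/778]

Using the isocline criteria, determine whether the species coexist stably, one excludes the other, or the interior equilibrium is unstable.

Compare the nullcline intercepts: K1/α12 = 612/0.668 = 916 > K2 = 778; K2/α21 = 778/1.09 = 714 > K1 = 612.
Since both inequalities hold, each species can invade when rare, so the interior equilibrium is stable.

stable coexistence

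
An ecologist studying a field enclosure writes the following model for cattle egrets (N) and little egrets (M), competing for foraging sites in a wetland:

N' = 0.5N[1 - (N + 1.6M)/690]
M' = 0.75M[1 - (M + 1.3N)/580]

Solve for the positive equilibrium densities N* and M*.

Setting both brackets to zero gives the nullclines N + 1.6M = 690 and 1.3N + M = 580.
Substituting M = 580 - 1.3N into the first: N(1 - 1.6·1.3) = 690 - 1.6·580.
So N* = -238/-1.08 = 220, and then M* = 580 - 1.3·220 = 294.

N* ≈ 220, M* ≈ 294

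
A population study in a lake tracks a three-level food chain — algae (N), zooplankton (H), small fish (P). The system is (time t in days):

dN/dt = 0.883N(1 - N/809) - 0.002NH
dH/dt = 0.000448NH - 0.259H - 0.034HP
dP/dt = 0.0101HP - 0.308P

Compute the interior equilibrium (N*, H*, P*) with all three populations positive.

N* ≈ 753, H* ≈ 30.5, P* ≈ 2.31

From dP/dt = 0: 0.0101H* = 0.308, so H* = 30.5.
From dN/dt = 0: 0.883(1 - N*/809) = 0.002·30.5, giving N* = 809·(1 - 0.0691) = 753.
From dH/dt = 0: 0.000448·753 - 0.259 = 0.034P*, so P* = 0.0784/0.034 = 2.31.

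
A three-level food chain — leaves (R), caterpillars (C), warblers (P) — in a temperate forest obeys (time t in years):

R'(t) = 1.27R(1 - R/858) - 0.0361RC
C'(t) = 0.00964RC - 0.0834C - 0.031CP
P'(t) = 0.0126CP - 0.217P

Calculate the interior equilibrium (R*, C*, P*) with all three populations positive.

R* ≈ 438, C* ≈ 17.2, P* ≈ 134

From dP/dt = 0: 0.0126C* = 0.217, so C* = 17.2.
From dR/dt = 0: 1.27(1 - R*/858) = 0.0361·17.2, giving R* = 858·(1 - 0.49) = 438.
From dC/dt = 0: 0.00964·438 - 0.0834 = 0.031P*, so P* = 4.14/0.031 = 134.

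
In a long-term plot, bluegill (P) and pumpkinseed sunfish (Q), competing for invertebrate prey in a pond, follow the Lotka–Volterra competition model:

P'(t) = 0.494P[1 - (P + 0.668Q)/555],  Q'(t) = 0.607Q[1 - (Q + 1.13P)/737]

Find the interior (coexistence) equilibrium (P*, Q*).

P* ≈ 256, Q* ≈ 448

Setting both brackets to zero gives the nullclines P + 0.668Q = 555 and 1.13P + Q = 737.
Substituting Q = 737 - 1.13P into the first: P(1 - 0.668·1.13) = 555 - 0.668·737.
So P* = 62.7/0.245 = 256, and then Q* = 737 - 1.13·256 = 448.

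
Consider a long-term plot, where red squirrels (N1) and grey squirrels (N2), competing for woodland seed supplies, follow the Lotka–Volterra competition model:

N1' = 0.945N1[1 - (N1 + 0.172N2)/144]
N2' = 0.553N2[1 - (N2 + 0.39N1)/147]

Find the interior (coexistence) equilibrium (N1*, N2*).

Setting both brackets to zero gives the nullclines N1 + 0.172N2 = 144 and 0.39N1 + N2 = 147.
Substituting N2 = 147 - 0.39N1 into the first: N1(1 - 0.172·0.39) = 144 - 0.172·147.
So N1* = 119/0.933 = 127, and then N2* = 147 - 0.39·127 = 97.4.

N1* ≈ 127, N2* ≈ 97.4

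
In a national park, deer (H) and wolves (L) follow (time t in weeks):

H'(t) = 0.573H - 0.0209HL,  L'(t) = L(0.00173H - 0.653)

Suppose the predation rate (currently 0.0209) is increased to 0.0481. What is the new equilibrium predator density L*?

At the interior fixed point, setting dH/dt = 0 with H > 0 fixes L* = (prey growth rate)/(HL coefficient) — independent of the other coefficients.
With the change, L* = 0.573/0.0481 = 11.9; it falls from 27.4.

L* ≈ 11.9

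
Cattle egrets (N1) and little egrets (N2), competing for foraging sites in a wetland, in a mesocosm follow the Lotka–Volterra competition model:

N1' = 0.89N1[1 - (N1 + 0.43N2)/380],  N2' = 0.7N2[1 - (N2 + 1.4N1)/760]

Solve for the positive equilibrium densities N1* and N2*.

N1* ≈ 134, N2* ≈ 573

Setting both brackets to zero gives the nullclines N1 + 0.43N2 = 380 and 1.4N1 + N2 = 760.
Substituting N2 = 760 - 1.4N1 into the first: N1(1 - 0.43·1.4) = 380 - 0.43·760.
So N1* = 53.2/0.398 = 134, and then N2* = 760 - 1.4·134 = 573.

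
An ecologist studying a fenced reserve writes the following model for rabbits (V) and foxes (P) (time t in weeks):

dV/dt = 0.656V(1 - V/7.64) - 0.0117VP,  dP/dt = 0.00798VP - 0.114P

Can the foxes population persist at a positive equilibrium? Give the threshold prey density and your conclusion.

The predator equation gives dP/dt > 0 only when V > 0.114/0.00798 = 14.3.
Without the predator, V → K = 7.64. Since 7.64 < 14.3, the predator cannot invade.

Threshold V = 14.3; K < 14.3, so no, the predator goes extinct.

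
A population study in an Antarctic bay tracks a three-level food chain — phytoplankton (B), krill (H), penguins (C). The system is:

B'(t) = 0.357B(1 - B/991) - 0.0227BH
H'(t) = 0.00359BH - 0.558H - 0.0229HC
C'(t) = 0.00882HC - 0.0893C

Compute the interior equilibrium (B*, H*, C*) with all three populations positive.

B* ≈ 353, H* ≈ 10.1, C* ≈ 31

From dC/dt = 0: 0.00882H* = 0.0893, so H* = 10.1.
From dB/dt = 0: 0.357(1 - B*/991) = 0.0227·10.1, giving B* = 991·(1 - 0.644) = 353.
From dH/dt = 0: 0.00359·353 - 0.558 = 0.0229C*, so C* = 0.709/0.0229 = 31.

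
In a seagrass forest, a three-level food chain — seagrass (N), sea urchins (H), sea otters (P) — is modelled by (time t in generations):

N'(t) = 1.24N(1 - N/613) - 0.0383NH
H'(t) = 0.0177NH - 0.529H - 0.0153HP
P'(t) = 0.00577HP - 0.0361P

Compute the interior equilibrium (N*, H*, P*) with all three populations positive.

From dP/dt = 0: 0.00577H* = 0.0361, so H* = 6.26.
From dN/dt = 0: 1.24(1 - N*/613) = 0.0383·6.26, giving N* = 613·(1 - 0.193) = 495.
From dH/dt = 0: 0.0177·495 - 0.529 = 0.0153P*, so P* = 8.22/0.0153 = 538.

N* ≈ 495, H* ≈ 6.26, P* ≈ 538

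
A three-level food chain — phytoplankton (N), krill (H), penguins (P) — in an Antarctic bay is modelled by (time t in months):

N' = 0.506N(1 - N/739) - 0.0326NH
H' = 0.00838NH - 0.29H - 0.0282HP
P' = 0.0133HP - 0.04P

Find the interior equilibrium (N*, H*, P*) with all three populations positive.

N* ≈ 596, H* ≈ 3.01, P* ≈ 167

From dP/dt = 0: 0.0133H* = 0.04, so H* = 3.01.
From dN/dt = 0: 0.506(1 - N*/739) = 0.0326·3.01, giving N* = 739·(1 - 0.194) = 596.
From dH/dt = 0: 0.00838·596 - 0.29 = 0.0282P*, so P* = 4.7/0.0282 = 167.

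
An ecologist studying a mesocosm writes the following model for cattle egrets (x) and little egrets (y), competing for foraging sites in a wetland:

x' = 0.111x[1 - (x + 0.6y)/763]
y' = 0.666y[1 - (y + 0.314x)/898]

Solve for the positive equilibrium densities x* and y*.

Setting both brackets to zero gives the nullclines x + 0.6y = 763 and 0.314x + y = 898.
Substituting y = 898 - 0.314x into the first: x(1 - 0.6·0.314) = 763 - 0.6·898.
So x* = 224/0.812 = 276, and then y* = 898 - 0.314·276 = 811.

x* ≈ 276, y* ≈ 811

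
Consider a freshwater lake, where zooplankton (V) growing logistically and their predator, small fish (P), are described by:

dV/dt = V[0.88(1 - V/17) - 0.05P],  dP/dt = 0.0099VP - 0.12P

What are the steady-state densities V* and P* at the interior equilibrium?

V* ≈ 12.1, P* ≈ 5.05

From dP/dt = 0 with P > 0: 0.0099V* = 0.12, so V* = 12.1.
Substitute into dV/dt = 0: 0.88(1 - 12.1/17) = 0.05P*.
The bracket is 0.287, giving P* = 0.253/0.05 = 5.05.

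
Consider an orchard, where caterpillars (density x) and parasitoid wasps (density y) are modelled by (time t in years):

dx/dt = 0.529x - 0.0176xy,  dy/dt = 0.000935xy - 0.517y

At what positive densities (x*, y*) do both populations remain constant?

Set dy/dt = 0 with y > 0: 0.000935x - 0.517 = 0, so x* = 0.517/0.000935 = 553.
Set dx/dt = 0 with x > 0: 0.529 - 0.0176y = 0, so y* = 0.529/0.0176 = 30.1.

x* ≈ 553, y* ≈ 30.1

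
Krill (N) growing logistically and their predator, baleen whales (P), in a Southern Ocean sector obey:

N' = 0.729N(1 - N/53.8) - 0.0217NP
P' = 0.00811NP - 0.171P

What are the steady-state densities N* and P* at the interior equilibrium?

N* ≈ 21.1, P* ≈ 20.4

From dP/dt = 0 with P > 0: 0.00811N* = 0.171, so N* = 21.1.
Substitute into dN/dt = 0: 0.729(1 - 21.1/53.8) = 0.0217P*.
The bracket is 0.608, giving P* = 0.443/0.0217 = 20.4.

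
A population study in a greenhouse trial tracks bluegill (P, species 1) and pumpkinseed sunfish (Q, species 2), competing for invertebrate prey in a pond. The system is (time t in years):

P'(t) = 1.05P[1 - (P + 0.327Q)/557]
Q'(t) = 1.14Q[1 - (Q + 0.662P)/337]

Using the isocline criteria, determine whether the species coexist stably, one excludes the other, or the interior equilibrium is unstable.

species 1 excludes species 2

Compare the nullcline intercepts: K1/α12 = 557/0.327 = 1700 > K2 = 337; K2/α21 = 337/0.662 = 509 < K1 = 557.
Since the inequalities point opposite ways, species 1 can invade but species 2 cannot.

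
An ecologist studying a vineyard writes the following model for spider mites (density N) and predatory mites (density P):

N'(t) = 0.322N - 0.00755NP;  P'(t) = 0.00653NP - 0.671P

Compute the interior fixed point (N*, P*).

Set dP/dt = 0 with P > 0: 0.00653N - 0.671 = 0, so N* = 0.671/0.00653 = 103.
Set dN/dt = 0 with N > 0: 0.322 - 0.00755P = 0, so P* = 0.322/0.00755 = 42.6.

N* ≈ 103, P* ≈ 42.6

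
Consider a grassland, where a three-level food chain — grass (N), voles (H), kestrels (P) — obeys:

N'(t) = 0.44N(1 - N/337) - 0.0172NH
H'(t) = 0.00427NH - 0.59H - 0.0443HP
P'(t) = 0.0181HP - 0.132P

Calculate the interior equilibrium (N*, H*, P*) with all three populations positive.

From dP/dt = 0: 0.0181H* = 0.132, so H* = 7.29.
From dN/dt = 0: 0.44(1 - N*/337) = 0.0172·7.29, giving N* = 337·(1 - 0.285) = 241.
From dH/dt = 0: 0.00427·241 - 0.59 = 0.0443P*, so P* = 0.439/0.0443 = 9.9.

N* ≈ 241, H* ≈ 7.29, P* ≈ 9.9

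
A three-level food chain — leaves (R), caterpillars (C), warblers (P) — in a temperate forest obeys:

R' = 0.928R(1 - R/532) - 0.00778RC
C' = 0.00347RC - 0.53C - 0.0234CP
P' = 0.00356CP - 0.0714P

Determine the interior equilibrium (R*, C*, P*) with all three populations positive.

From dP/dt = 0: 0.00356C* = 0.0714, so C* = 20.1.
From dR/dt = 0: 0.928(1 - R*/532) = 0.00778·20.1, giving R* = 532·(1 - 0.168) = 443.
From dC/dt = 0: 0.00347·443 - 0.53 = 0.0234P*, so P* = 1.01/0.0234 = 43.

R* ≈ 443, C* ≈ 20.1, P* ≈ 43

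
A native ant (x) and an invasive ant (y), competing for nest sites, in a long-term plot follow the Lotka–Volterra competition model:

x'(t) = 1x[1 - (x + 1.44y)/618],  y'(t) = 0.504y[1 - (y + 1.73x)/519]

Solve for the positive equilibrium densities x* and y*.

x* ≈ 86.7, y* ≈ 369

Setting both brackets to zero gives the nullclines x + 1.44y = 618 and 1.73x + y = 519.
Substituting y = 519 - 1.73x into the first: x(1 - 1.44·1.73) = 618 - 1.44·519.
So x* = -129/-1.49 = 86.7, and then y* = 519 - 1.73·86.7 = 369.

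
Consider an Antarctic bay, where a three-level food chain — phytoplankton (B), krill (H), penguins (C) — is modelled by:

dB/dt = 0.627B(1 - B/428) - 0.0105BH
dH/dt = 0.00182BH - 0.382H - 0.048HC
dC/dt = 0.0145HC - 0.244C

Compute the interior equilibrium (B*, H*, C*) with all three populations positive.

From dC/dt = 0: 0.0145H* = 0.244, so H* = 16.8.
From dB/dt = 0: 0.627(1 - B*/428) = 0.0105·16.8, giving B* = 428·(1 - 0.282) = 307.
From dH/dt = 0: 0.00182·307 - 0.382 = 0.048C*, so C* = 0.177/0.048 = 3.7.

B* ≈ 307, H* ≈ 16.8, C* ≈ 3.7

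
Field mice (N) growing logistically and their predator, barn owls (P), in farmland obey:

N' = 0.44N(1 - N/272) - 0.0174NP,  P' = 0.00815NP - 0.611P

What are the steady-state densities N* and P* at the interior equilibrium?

N* ≈ 75, P* ≈ 18.3

From dP/dt = 0 with P > 0: 0.00815N* = 0.611, so N* = 75.
Substitute into dN/dt = 0: 0.44(1 - 75/272) = 0.0174P*.
The bracket is 0.724, giving P* = 0.319/0.0174 = 18.3.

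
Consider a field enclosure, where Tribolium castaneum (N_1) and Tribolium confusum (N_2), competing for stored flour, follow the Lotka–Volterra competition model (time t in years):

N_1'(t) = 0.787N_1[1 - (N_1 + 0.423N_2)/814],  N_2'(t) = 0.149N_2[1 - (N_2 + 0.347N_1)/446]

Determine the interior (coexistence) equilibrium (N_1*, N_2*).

N_1* ≈ 733, N_2* ≈ 192

Setting both brackets to zero gives the nullclines N_1 + 0.423N_2 = 814 and 0.347N_1 + N_2 = 446.
Substituting N_2 = 446 - 0.347N_1 into the first: N_1(1 - 0.423·0.347) = 814 - 0.423·446.
So N_1* = 625/0.853 = 733, and then N_2* = 446 - 0.347·733 = 192.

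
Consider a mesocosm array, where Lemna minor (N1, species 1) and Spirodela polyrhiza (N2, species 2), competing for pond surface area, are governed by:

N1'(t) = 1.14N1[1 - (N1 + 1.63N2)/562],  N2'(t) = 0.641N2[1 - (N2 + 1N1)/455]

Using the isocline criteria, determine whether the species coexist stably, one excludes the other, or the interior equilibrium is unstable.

Compare the nullcline intercepts: K1/α12 = 562/1.63 = 345 < K2 = 455; K2/α21 = 455/1 = 455 < K1 = 562.
Since both are reversed, neither can invade when rare; the interior point is a saddle.

unstable coexistence (outcome depends on initial conditions)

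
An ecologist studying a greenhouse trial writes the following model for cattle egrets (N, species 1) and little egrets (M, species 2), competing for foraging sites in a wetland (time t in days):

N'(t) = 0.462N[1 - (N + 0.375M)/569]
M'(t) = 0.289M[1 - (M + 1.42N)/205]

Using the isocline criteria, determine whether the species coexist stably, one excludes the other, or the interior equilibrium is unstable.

species 1 excludes species 2

Compare the nullcline intercepts: K1/α12 = 569/0.375 = 1520 > K2 = 205; K2/α21 = 205/1.42 = 144 < K1 = 569.
Since the inequalities point opposite ways, species 1 can invade but species 2 cannot.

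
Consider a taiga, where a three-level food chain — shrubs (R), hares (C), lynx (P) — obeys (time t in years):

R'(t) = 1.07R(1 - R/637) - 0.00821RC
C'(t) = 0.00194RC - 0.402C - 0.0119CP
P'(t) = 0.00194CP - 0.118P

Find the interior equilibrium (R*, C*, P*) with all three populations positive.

From dP/dt = 0: 0.00194C* = 0.118, so C* = 60.8.
From dR/dt = 0: 1.07(1 - R*/637) = 0.00821·60.8, giving R* = 637·(1 - 0.467) = 340.
From dC/dt = 0: 0.00194·340 - 0.402 = 0.0119P*, so P* = 0.257/0.0119 = 21.6.

R* ≈ 340, C* ≈ 60.8, P* ≈ 21.6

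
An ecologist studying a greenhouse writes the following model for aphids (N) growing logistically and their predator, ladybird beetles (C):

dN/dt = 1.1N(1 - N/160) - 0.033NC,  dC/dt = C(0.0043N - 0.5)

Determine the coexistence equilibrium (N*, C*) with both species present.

From dC/dt = 0 with C > 0: 0.0043N* = 0.5, so N* = 116.
Substitute into dN/dt = 0: 1.1(1 - 116/160) = 0.033C*.
The bracket is 0.273, giving C* = 0.301/0.033 = 9.11.

N* ≈ 116, C* ≈ 9.11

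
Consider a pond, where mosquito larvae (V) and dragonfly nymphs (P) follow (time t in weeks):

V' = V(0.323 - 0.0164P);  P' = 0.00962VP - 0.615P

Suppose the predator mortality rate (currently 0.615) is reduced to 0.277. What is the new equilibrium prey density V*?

At the interior fixed point, setting dP/dt = 0 with P > 0 fixes V* = (predator death rate)/(VP coefficient) — independent of the other coefficients.
With the change, V* = 0.277/0.00962 = 28.8; it falls from 63.9.

V* ≈ 28.8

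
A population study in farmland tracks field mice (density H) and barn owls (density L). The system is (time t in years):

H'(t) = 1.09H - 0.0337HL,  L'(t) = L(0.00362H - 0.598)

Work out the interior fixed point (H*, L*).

H* ≈ 165, L* ≈ 32.3

Set dL/dt = 0 with L > 0: 0.00362H - 0.598 = 0, so H* = 0.598/0.00362 = 165.
Set dH/dt = 0 with H > 0: 1.09 - 0.0337L = 0, so L* = 1.09/0.0337 = 32.3.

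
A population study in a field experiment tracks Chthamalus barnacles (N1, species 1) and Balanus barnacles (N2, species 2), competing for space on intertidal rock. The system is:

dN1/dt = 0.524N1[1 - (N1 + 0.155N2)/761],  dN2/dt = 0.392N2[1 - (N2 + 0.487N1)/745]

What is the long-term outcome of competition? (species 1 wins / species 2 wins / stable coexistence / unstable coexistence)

Compare the nullcline intercepts: K1/α12 = 761/0.155 = 4910 > K2 = 745; K2/α21 = 745/0.487 = 1530 > K1 = 761.
Since both inequalities hold, each species can invade when rare, so the interior equilibrium is stable.

stable coexistence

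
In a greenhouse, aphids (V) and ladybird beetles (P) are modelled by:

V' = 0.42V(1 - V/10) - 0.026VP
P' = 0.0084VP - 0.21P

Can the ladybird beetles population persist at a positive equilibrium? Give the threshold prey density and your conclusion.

The predator equation gives dP/dt > 0 only when V > 0.21/0.0084 = 25.
Without the predator, V → K = 10. Since 10 < 25, the predator cannot invade.

Threshold V = 25; K < 25, so no, the predator goes extinct.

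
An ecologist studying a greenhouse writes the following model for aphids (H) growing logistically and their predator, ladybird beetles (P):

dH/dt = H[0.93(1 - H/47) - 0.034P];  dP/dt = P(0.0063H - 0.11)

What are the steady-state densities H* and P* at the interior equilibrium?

H* ≈ 17.5, P* ≈ 17.2

From dP/dt = 0 with P > 0: 0.0063H* = 0.11, so H* = 17.5.
Substitute into dH/dt = 0: 0.93(1 - 17.5/47) = 0.034P*.
The bracket is 0.629, giving P* = 0.585/0.034 = 17.2.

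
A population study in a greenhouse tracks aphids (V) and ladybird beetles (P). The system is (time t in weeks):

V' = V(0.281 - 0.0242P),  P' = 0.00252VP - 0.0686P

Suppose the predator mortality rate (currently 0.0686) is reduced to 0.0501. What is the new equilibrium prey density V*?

V* ≈ 19.9

At the interior fixed point, setting dP/dt = 0 with P > 0 fixes V* = (predator death rate)/(VP coefficient) — independent of the other coefficients.
With the change, V* = 0.0501/0.00252 = 19.9; it falls from 27.2.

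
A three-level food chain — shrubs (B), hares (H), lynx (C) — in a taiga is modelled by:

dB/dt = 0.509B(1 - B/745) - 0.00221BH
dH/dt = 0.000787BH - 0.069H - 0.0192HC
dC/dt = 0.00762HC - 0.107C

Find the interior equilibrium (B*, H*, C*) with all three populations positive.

From dC/dt = 0: 0.00762H* = 0.107, so H* = 14.
From dB/dt = 0: 0.509(1 - B*/745) = 0.00221·14, giving B* = 745·(1 - 0.061) = 700.
From dH/dt = 0: 0.000787·700 - 0.069 = 0.0192C*, so C* = 0.482/0.0192 = 25.1.

B* ≈ 700, H* ≈ 14, C* ≈ 25.1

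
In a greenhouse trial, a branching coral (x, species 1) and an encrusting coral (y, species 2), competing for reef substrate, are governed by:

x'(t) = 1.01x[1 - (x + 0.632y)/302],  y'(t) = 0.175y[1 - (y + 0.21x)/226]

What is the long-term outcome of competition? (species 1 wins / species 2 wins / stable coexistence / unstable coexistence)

Compare the nullcline intercepts: K1/α12 = 302/0.632 = 478 > K2 = 226; K2/α21 = 226/0.21 = 1080 > K1 = 302.
Since both inequalities hold, each species can invade when rare, so the interior equilibrium is stable.

stable coexistence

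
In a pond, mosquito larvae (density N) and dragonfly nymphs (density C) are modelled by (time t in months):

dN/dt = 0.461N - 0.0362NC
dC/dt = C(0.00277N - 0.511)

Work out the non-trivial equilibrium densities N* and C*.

Set dC/dt = 0 with C > 0: 0.00277N - 0.511 = 0, so N* = 0.511/0.00277 = 184.
Set dN/dt = 0 with N > 0: 0.461 - 0.0362C = 0, so C* = 0.461/0.0362 = 12.7.

N* ≈ 184, C* ≈ 12.7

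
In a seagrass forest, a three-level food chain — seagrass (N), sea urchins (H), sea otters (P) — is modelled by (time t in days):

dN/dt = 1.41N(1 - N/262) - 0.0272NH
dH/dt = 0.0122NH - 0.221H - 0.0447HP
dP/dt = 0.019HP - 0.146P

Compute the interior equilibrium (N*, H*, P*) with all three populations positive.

From dP/dt = 0: 0.019H* = 0.146, so H* = 7.68.
From dN/dt = 0: 1.41(1 - N*/262) = 0.0272·7.68, giving N* = 262·(1 - 0.148) = 223.
From dH/dt = 0: 0.0122·223 - 0.221 = 0.0447P*, so P* = 2.5/0.0447 = 56.

N* ≈ 223, H* ≈ 7.68, P* ≈ 56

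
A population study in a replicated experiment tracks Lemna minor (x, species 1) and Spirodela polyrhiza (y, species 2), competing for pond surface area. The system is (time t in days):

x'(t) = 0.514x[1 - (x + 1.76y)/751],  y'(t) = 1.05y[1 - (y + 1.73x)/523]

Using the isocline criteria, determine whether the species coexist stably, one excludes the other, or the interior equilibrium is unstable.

unstable coexistence (outcome depends on initial conditions)

Compare the nullcline intercepts: K1/α12 = 751/1.76 = 427 < K2 = 523; K2/α21 = 523/1.73 = 302 < K1 = 751.
Since both are reversed, neither can invade when rare; the interior point is a saddle.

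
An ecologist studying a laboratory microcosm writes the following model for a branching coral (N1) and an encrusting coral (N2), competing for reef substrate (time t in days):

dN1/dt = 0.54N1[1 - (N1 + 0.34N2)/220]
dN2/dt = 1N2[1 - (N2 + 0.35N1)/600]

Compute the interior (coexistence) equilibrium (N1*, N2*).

Setting both brackets to zero gives the nullclines N1 + 0.34N2 = 220 and 0.35N1 + N2 = 600.
Substituting N2 = 600 - 0.35N1 into the first: N1(1 - 0.34·0.35) = 220 - 0.34·600.
So N1* = 16/0.881 = 18.2, and then N2* = 600 - 0.35·18.2 = 594.

N1* ≈ 18.2, N2* ≈ 594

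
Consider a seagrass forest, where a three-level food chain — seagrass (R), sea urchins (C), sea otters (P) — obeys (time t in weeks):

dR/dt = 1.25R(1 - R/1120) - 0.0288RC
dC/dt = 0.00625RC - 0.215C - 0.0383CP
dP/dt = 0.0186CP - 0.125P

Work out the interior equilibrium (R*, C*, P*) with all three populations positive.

From dP/dt = 0: 0.0186C* = 0.125, so C* = 6.72.
From dR/dt = 0: 1.25(1 - R*/1120) = 0.0288·6.72, giving R* = 1120·(1 - 0.155) = 947.
From dC/dt = 0: 0.00625·947 - 0.215 = 0.0383P*, so P* = 5.7/0.0383 = 149.

R* ≈ 947, C* ≈ 6.72, P* ≈ 149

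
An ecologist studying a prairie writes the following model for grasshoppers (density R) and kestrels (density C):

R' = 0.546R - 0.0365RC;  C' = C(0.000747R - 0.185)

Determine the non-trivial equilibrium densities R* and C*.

Set dC/dt = 0 with C > 0: 0.000747R - 0.185 = 0, so R* = 0.185/0.000747 = 248.
Set dR/dt = 0 with R > 0: 0.546 - 0.0365C = 0, so C* = 0.546/0.0365 = 15.

R* ≈ 248, C* ≈ 15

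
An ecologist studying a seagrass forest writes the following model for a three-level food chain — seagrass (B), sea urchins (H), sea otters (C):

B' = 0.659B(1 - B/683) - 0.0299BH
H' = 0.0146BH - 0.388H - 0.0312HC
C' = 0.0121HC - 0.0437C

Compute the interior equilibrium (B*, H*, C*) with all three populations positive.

From dC/dt = 0: 0.0121H* = 0.0437, so H* = 3.61.
From dB/dt = 0: 0.659(1 - B*/683) = 0.0299·3.61, giving B* = 683·(1 - 0.164) = 571.
From dH/dt = 0: 0.0146·571 - 0.388 = 0.0312C*, so C* = 7.95/0.0312 = 255.

B* ≈ 571, H* ≈ 3.61, C* ≈ 255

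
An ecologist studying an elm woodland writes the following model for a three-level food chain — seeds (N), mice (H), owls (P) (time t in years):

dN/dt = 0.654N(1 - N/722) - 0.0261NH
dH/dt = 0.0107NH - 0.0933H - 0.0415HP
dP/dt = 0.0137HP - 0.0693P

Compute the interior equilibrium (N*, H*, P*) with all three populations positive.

From dP/dt = 0: 0.0137H* = 0.0693, so H* = 5.06.
From dN/dt = 0: 0.654(1 - N*/722) = 0.0261·5.06, giving N* = 722·(1 - 0.202) = 576.
From dH/dt = 0: 0.0107·576 - 0.0933 = 0.0415P*, so P* = 6.07/0.0415 = 146.

N* ≈ 576, H* ≈ 5.06, P* ≈ 146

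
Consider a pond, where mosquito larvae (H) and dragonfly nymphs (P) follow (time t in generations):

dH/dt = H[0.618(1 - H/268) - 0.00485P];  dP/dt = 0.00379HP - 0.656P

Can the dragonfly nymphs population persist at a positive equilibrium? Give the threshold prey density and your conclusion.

Threshold H = 173; K > 173, so yes, the predator persists.

The predator equation gives dP/dt > 0 only when H > 0.656/0.00379 = 173.
Without the predator, H → K = 268. Since 268 > 173, the predator can invade and persist.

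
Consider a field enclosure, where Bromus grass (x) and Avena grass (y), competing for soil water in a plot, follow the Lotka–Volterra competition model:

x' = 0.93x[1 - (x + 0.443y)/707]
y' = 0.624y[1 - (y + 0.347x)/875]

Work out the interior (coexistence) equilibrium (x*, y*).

x* ≈ 377, y* ≈ 744

Setting both brackets to zero gives the nullclines x + 0.443y = 707 and 0.347x + y = 875.
Substituting y = 875 - 0.347x into the first: x(1 - 0.443·0.347) = 707 - 0.443·875.
So x* = 319/0.846 = 377, and then y* = 875 - 0.347·377 = 744.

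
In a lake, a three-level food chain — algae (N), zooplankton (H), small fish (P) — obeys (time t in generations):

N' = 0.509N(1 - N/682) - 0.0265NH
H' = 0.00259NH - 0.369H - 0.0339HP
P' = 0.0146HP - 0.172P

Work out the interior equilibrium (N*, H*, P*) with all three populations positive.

N* ≈ 264, H* ≈ 11.8, P* ≈ 9.26

From dP/dt = 0: 0.0146H* = 0.172, so H* = 11.8.
From dN/dt = 0: 0.509(1 - N*/682) = 0.0265·11.8, giving N* = 682·(1 - 0.613) = 264.
From dH/dt = 0: 0.00259·264 - 0.369 = 0.0339P*, so P* = 0.314/0.0339 = 9.26.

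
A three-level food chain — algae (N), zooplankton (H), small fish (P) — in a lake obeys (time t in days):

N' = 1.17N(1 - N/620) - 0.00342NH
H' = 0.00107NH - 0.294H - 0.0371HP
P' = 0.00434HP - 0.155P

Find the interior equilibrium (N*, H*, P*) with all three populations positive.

N* ≈ 555, H* ≈ 35.7, P* ≈ 8.09

From dP/dt = 0: 0.00434H* = 0.155, so H* = 35.7.
From dN/dt = 0: 1.17(1 - N*/620) = 0.00342·35.7, giving N* = 620·(1 - 0.104) = 555.
From dH/dt = 0: 0.00107·555 - 0.294 = 0.0371P*, so P* = 0.3/0.0371 = 8.09.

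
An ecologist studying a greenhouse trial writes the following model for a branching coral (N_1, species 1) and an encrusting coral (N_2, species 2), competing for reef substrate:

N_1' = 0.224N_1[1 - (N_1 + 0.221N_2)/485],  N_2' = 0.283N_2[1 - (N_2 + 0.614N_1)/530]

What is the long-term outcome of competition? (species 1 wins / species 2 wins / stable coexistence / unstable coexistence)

stable coexistence

Compare the nullcline intercepts: K1/α12 = 485/0.221 = 2190 > K2 = 530; K2/α21 = 530/0.614 = 863 > K1 = 485.
Since both inequalities hold, each species can invade when rare, so the interior equilibrium is stable.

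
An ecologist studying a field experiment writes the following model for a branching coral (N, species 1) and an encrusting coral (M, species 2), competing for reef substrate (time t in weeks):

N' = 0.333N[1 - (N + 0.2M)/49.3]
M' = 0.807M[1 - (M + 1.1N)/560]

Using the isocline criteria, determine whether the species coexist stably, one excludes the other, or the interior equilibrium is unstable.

Compare the nullcline intercepts: K1/α12 = 49.3/0.2 = 246 < K2 = 560; K2/α21 = 560/1.1 = 509 > K1 = 49.3.
Since the inequalities point opposite ways, species 2 can invade but species 1 cannot.

species 2 excludes species 1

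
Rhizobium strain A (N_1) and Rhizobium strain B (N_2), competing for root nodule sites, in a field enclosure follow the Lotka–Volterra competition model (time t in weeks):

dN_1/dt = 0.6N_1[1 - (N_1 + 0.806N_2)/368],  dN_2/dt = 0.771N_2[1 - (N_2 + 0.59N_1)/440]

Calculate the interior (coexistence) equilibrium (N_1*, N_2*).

N_1* ≈ 25.5, N_2* ≈ 425

Setting both brackets to zero gives the nullclines N_1 + 0.806N_2 = 368 and 0.59N_1 + N_2 = 440.
Substituting N_2 = 440 - 0.59N_1 into the first: N_1(1 - 0.806·0.59) = 368 - 0.806·440.
So N_1* = 13.4/0.524 = 25.5, and then N_2* = 440 - 0.59·25.5 = 425.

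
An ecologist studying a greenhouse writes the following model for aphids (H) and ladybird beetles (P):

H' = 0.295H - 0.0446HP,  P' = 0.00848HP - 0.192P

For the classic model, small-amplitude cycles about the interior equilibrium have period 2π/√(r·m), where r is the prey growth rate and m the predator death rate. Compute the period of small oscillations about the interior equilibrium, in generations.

T ≈ 26.4 generations

Here r = 0.295 and m = 0.192, so r·m = 0.0566.
ω = √0.0566 = 0.238 per generation, hence T = 2π/ω ≈ 26.4 generations.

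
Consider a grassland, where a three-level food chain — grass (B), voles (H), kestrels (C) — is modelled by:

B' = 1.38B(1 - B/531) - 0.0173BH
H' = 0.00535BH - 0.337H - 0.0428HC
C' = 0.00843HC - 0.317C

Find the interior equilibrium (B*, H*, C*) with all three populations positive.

From dC/dt = 0: 0.00843H* = 0.317, so H* = 37.6.
From dB/dt = 0: 1.38(1 - B*/531) = 0.0173·37.6, giving B* = 531·(1 - 0.471) = 281.
From dH/dt = 0: 0.00535·281 - 0.337 = 0.0428C*, so C* = 1.16/0.0428 = 27.2.

B* ≈ 281, H* ≈ 37.6, C* ≈ 27.2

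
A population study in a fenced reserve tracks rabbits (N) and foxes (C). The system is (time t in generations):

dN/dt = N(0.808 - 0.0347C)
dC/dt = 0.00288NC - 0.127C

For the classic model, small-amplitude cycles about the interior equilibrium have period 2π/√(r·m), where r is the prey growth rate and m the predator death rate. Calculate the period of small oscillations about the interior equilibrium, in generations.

Here r = 0.808 and m = 0.127, so r·m = 0.103.
ω = √0.103 = 0.32 per generation, hence T = 2π/ω ≈ 19.6 generations.

T ≈ 19.6 generations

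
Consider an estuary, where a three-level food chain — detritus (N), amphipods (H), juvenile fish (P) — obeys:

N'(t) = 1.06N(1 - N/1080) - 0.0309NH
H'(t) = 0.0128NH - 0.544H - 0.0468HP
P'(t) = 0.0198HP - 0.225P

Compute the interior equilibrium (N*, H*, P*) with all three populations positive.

N* ≈ 722, H* ≈ 11.4, P* ≈ 186

From dP/dt = 0: 0.0198H* = 0.225, so H* = 11.4.
From dN/dt = 0: 1.06(1 - N*/1080) = 0.0309·11.4, giving N* = 1080·(1 - 0.331) = 722.
From dH/dt = 0: 0.0128·722 - 0.544 = 0.0468P*, so P* = 8.7/0.0468 = 186.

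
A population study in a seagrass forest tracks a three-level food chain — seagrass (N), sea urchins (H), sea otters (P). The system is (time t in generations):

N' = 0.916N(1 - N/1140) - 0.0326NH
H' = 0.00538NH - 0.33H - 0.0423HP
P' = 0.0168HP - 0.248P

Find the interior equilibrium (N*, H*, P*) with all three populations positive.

From dP/dt = 0: 0.0168H* = 0.248, so H* = 14.8.
From dN/dt = 0: 0.916(1 - N*/1140) = 0.0326·14.8, giving N* = 1140·(1 - 0.525) = 541.
From dH/dt = 0: 0.00538·541 - 0.33 = 0.0423P*, so P* = 2.58/0.0423 = 61.

N* ≈ 541, H* ≈ 14.8, P* ≈ 61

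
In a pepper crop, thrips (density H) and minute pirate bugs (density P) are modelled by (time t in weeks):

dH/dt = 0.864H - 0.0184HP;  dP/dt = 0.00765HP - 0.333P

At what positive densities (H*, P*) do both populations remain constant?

Set dP/dt = 0 with P > 0: 0.00765H - 0.333 = 0, so H* = 0.333/0.00765 = 43.5.
Set dH/dt = 0 with H > 0: 0.864 - 0.0184P = 0, so P* = 0.864/0.0184 = 47.

H* ≈ 43.5, P* ≈ 47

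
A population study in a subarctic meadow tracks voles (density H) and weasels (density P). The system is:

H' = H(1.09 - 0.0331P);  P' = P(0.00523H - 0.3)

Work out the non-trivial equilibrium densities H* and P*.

Set dP/dt = 0 with P > 0: 0.00523H - 0.3 = 0, so H* = 0.3/0.00523 = 57.4.
Set dH/dt = 0 with H > 0: 1.09 - 0.0331P = 0, so P* = 1.09/0.0331 = 32.9.

H* ≈ 57.4, P* ≈ 32.9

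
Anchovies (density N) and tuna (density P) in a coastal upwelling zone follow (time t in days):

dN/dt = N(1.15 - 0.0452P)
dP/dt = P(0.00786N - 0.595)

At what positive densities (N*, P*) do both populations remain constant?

Set dP/dt = 0 with P > 0: 0.00786N - 0.595 = 0, so N* = 0.595/0.00786 = 75.7.
Set dN/dt = 0 with N > 0: 1.15 - 0.0452P = 0, so P* = 1.15/0.0452 = 25.4.

N* ≈ 75.7, P* ≈ 25.4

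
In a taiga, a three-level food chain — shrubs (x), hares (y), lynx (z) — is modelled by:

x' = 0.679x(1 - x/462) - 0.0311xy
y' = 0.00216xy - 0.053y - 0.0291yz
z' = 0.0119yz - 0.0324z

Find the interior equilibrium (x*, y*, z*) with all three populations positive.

x* ≈ 404, y* ≈ 2.72, z* ≈ 28.2

From dz/dt = 0: 0.0119y* = 0.0324, so y* = 2.72.
From dx/dt = 0: 0.679(1 - x*/462) = 0.0311·2.72, giving x* = 462·(1 - 0.125) = 404.
From dy/dt = 0: 0.00216·404 - 0.053 = 0.0291z*, so z* = 0.82/0.0291 = 28.2.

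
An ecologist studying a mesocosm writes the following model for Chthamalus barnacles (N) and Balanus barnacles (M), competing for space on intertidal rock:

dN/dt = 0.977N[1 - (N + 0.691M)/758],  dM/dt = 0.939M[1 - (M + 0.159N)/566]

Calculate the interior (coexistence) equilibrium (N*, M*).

N* ≈ 412, M* ≈ 500

Setting both brackets to zero gives the nullclines N + 0.691M = 758 and 0.159N + M = 566.
Substituting M = 566 - 0.159N into the first: N(1 - 0.691·0.159) = 758 - 0.691·566.
So N* = 367/0.89 = 412, and then M* = 566 - 0.159·412 = 500.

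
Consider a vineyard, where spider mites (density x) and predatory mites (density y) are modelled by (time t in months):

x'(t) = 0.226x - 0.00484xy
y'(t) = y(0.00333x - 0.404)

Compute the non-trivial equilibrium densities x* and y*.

x* ≈ 121, y* ≈ 46.7

Set dy/dt = 0 with y > 0: 0.00333x - 0.404 = 0, so x* = 0.404/0.00333 = 121.
Set dx/dt = 0 with x > 0: 0.226 - 0.00484y = 0, so y* = 0.226/0.00484 = 46.7.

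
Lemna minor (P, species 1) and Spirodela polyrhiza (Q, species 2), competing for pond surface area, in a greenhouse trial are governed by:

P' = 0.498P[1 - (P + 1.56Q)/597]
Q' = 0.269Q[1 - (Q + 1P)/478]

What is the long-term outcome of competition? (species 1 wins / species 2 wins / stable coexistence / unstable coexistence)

Compare the nullcline intercepts: K1/α12 = 597/1.56 = 383 < K2 = 478; K2/α21 = 478/1 = 478 < K1 = 597.
Since both are reversed, neither can invade when rare; the interior point is a saddle.

unstable coexistence (outcome depends on initial conditions)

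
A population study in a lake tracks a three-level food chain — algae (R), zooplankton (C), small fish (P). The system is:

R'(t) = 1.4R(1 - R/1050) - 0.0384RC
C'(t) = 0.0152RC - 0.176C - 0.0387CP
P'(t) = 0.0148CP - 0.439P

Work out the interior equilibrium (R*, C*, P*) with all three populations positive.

From dP/dt = 0: 0.0148C* = 0.439, so C* = 29.7.
From dR/dt = 0: 1.4(1 - R*/1050) = 0.0384·29.7, giving R* = 1050·(1 - 0.814) = 196.
From dC/dt = 0: 0.0152·196 - 0.176 = 0.0387P*, so P* = 2.8/0.0387 = 72.3.

R* ≈ 196, C* ≈ 29.7, P* ≈ 72.3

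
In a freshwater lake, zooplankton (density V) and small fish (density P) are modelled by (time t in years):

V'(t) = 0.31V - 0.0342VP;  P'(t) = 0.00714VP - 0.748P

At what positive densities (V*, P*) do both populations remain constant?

Set dP/dt = 0 with P > 0: 0.00714V - 0.748 = 0, so V* = 0.748/0.00714 = 105.
Set dV/dt = 0 with V > 0: 0.31 - 0.0342P = 0, so P* = 0.31/0.0342 = 9.06.

V* ≈ 105, P* ≈ 9.06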